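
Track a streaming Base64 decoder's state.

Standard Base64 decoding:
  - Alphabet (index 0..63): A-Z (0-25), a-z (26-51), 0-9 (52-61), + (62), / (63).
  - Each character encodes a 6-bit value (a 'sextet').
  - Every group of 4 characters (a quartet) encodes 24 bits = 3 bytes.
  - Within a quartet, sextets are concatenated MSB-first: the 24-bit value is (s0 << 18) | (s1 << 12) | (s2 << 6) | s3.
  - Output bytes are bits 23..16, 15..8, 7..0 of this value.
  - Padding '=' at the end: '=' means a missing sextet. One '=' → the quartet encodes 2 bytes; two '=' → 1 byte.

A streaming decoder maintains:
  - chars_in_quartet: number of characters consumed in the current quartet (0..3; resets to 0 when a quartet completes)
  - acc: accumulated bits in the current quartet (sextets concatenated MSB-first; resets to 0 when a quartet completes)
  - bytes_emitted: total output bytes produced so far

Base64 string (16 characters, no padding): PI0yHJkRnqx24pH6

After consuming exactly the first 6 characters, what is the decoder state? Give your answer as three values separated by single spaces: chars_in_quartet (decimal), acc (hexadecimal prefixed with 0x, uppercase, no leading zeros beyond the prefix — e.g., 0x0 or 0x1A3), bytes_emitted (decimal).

Answer: 2 0x1C9 3

Derivation:
After char 0 ('P'=15): chars_in_quartet=1 acc=0xF bytes_emitted=0
After char 1 ('I'=8): chars_in_quartet=2 acc=0x3C8 bytes_emitted=0
After char 2 ('0'=52): chars_in_quartet=3 acc=0xF234 bytes_emitted=0
After char 3 ('y'=50): chars_in_quartet=4 acc=0x3C8D32 -> emit 3C 8D 32, reset; bytes_emitted=3
After char 4 ('H'=7): chars_in_quartet=1 acc=0x7 bytes_emitted=3
After char 5 ('J'=9): chars_in_quartet=2 acc=0x1C9 bytes_emitted=3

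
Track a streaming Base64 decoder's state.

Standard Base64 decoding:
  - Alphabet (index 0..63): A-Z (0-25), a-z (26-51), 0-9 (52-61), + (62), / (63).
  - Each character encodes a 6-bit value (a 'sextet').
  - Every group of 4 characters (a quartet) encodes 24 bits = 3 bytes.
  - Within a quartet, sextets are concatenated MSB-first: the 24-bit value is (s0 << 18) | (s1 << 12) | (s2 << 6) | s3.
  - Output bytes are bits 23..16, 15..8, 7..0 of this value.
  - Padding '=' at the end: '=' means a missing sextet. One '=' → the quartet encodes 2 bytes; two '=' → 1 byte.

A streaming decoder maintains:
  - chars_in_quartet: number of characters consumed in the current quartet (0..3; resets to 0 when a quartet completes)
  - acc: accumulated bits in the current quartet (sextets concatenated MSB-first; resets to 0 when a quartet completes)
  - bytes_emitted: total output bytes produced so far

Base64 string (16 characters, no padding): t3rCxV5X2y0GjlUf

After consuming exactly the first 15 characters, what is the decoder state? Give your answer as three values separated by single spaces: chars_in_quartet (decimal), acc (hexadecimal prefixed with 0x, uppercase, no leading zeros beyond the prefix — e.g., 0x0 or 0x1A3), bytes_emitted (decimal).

Answer: 3 0x23954 9

Derivation:
After char 0 ('t'=45): chars_in_quartet=1 acc=0x2D bytes_emitted=0
After char 1 ('3'=55): chars_in_quartet=2 acc=0xB77 bytes_emitted=0
After char 2 ('r'=43): chars_in_quartet=3 acc=0x2DDEB bytes_emitted=0
After char 3 ('C'=2): chars_in_quartet=4 acc=0xB77AC2 -> emit B7 7A C2, reset; bytes_emitted=3
After char 4 ('x'=49): chars_in_quartet=1 acc=0x31 bytes_emitted=3
After char 5 ('V'=21): chars_in_quartet=2 acc=0xC55 bytes_emitted=3
After char 6 ('5'=57): chars_in_quartet=3 acc=0x31579 bytes_emitted=3
After char 7 ('X'=23): chars_in_quartet=4 acc=0xC55E57 -> emit C5 5E 57, reset; bytes_emitted=6
After char 8 ('2'=54): chars_in_quartet=1 acc=0x36 bytes_emitted=6
After char 9 ('y'=50): chars_in_quartet=2 acc=0xDB2 bytes_emitted=6
After char 10 ('0'=52): chars_in_quartet=3 acc=0x36CB4 bytes_emitted=6
After char 11 ('G'=6): chars_in_quartet=4 acc=0xDB2D06 -> emit DB 2D 06, reset; bytes_emitted=9
After char 12 ('j'=35): chars_in_quartet=1 acc=0x23 bytes_emitted=9
After char 13 ('l'=37): chars_in_quartet=2 acc=0x8E5 bytes_emitted=9
After char 14 ('U'=20): chars_in_quartet=3 acc=0x23954 bytes_emitted=9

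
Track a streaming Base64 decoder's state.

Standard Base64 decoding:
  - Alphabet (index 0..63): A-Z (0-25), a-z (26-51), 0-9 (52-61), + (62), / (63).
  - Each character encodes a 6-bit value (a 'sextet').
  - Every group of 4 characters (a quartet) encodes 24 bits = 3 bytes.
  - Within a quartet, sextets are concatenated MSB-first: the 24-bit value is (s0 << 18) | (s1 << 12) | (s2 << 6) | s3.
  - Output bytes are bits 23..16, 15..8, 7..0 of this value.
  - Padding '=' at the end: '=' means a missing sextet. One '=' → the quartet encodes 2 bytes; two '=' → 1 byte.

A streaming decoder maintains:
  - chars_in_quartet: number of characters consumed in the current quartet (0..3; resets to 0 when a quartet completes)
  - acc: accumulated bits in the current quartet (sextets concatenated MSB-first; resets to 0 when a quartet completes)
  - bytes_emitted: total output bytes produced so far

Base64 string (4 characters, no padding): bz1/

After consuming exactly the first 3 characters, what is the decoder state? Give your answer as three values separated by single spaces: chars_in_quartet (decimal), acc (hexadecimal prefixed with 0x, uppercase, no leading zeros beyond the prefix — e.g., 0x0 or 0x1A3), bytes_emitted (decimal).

After char 0 ('b'=27): chars_in_quartet=1 acc=0x1B bytes_emitted=0
After char 1 ('z'=51): chars_in_quartet=2 acc=0x6F3 bytes_emitted=0
After char 2 ('1'=53): chars_in_quartet=3 acc=0x1BCF5 bytes_emitted=0

Answer: 3 0x1BCF5 0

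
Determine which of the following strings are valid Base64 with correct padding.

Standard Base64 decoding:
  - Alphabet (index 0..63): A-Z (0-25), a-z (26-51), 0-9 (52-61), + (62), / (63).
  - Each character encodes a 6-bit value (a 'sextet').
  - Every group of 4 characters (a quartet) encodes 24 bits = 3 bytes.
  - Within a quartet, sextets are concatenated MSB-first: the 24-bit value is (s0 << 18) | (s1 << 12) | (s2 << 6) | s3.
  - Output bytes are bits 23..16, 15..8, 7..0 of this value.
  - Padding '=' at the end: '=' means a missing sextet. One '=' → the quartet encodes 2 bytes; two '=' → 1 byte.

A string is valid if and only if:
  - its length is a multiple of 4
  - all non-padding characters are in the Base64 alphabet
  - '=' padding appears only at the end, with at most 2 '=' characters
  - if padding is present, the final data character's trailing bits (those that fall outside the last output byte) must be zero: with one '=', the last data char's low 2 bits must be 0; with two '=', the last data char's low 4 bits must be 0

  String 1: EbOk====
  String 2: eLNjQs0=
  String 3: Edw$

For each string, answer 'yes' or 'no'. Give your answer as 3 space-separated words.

String 1: 'EbOk====' → invalid (4 pad chars (max 2))
String 2: 'eLNjQs0=' → valid
String 3: 'Edw$' → invalid (bad char(s): ['$'])

Answer: no yes no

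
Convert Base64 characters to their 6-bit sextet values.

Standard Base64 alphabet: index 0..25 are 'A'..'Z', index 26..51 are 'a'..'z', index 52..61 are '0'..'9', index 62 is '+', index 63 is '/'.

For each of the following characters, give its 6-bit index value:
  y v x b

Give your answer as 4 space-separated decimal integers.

'y': a..z range, 26 + ord('y') − ord('a') = 50
'v': a..z range, 26 + ord('v') − ord('a') = 47
'x': a..z range, 26 + ord('x') − ord('a') = 49
'b': a..z range, 26 + ord('b') − ord('a') = 27

Answer: 50 47 49 27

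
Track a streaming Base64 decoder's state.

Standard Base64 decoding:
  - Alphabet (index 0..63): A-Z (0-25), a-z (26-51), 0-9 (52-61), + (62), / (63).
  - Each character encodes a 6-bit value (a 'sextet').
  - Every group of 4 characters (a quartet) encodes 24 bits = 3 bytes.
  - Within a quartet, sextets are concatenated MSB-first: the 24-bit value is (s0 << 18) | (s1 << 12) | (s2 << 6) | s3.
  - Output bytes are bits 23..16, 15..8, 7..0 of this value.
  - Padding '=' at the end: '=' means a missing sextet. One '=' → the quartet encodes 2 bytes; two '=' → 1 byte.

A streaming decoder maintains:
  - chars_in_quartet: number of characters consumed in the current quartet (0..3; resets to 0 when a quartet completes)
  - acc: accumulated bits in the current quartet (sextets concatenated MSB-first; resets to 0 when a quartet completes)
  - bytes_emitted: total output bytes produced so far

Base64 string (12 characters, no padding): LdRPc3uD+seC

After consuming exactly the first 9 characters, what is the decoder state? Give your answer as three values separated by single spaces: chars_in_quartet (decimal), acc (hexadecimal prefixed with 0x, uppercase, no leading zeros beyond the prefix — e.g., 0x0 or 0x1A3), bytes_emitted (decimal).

Answer: 1 0x3E 6

Derivation:
After char 0 ('L'=11): chars_in_quartet=1 acc=0xB bytes_emitted=0
After char 1 ('d'=29): chars_in_quartet=2 acc=0x2DD bytes_emitted=0
After char 2 ('R'=17): chars_in_quartet=3 acc=0xB751 bytes_emitted=0
After char 3 ('P'=15): chars_in_quartet=4 acc=0x2DD44F -> emit 2D D4 4F, reset; bytes_emitted=3
After char 4 ('c'=28): chars_in_quartet=1 acc=0x1C bytes_emitted=3
After char 5 ('3'=55): chars_in_quartet=2 acc=0x737 bytes_emitted=3
After char 6 ('u'=46): chars_in_quartet=3 acc=0x1CDEE bytes_emitted=3
After char 7 ('D'=3): chars_in_quartet=4 acc=0x737B83 -> emit 73 7B 83, reset; bytes_emitted=6
After char 8 ('+'=62): chars_in_quartet=1 acc=0x3E bytes_emitted=6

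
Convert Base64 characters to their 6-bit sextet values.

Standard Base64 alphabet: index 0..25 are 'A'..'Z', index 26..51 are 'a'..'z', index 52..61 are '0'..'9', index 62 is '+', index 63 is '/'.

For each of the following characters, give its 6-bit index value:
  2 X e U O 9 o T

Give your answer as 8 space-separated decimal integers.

Answer: 54 23 30 20 14 61 40 19

Derivation:
'2': 0..9 range, 52 + ord('2') − ord('0') = 54
'X': A..Z range, ord('X') − ord('A') = 23
'e': a..z range, 26 + ord('e') − ord('a') = 30
'U': A..Z range, ord('U') − ord('A') = 20
'O': A..Z range, ord('O') − ord('A') = 14
'9': 0..9 range, 52 + ord('9') − ord('0') = 61
'o': a..z range, 26 + ord('o') − ord('a') = 40
'T': A..Z range, ord('T') − ord('A') = 19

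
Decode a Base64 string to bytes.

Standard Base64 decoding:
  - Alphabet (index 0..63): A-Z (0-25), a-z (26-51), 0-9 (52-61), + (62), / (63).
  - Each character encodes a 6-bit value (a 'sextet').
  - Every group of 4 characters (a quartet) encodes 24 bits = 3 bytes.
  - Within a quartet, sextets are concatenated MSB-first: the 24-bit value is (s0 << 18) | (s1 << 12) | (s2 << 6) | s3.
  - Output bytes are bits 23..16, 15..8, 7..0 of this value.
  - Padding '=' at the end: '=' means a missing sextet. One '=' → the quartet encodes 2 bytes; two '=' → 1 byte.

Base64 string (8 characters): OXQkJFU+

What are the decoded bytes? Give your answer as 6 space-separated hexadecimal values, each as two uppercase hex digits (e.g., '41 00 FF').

Answer: 39 74 24 24 55 3E

Derivation:
After char 0 ('O'=14): chars_in_quartet=1 acc=0xE bytes_emitted=0
After char 1 ('X'=23): chars_in_quartet=2 acc=0x397 bytes_emitted=0
After char 2 ('Q'=16): chars_in_quartet=3 acc=0xE5D0 bytes_emitted=0
After char 3 ('k'=36): chars_in_quartet=4 acc=0x397424 -> emit 39 74 24, reset; bytes_emitted=3
After char 4 ('J'=9): chars_in_quartet=1 acc=0x9 bytes_emitted=3
After char 5 ('F'=5): chars_in_quartet=2 acc=0x245 bytes_emitted=3
After char 6 ('U'=20): chars_in_quartet=3 acc=0x9154 bytes_emitted=3
After char 7 ('+'=62): chars_in_quartet=4 acc=0x24553E -> emit 24 55 3E, reset; bytes_emitted=6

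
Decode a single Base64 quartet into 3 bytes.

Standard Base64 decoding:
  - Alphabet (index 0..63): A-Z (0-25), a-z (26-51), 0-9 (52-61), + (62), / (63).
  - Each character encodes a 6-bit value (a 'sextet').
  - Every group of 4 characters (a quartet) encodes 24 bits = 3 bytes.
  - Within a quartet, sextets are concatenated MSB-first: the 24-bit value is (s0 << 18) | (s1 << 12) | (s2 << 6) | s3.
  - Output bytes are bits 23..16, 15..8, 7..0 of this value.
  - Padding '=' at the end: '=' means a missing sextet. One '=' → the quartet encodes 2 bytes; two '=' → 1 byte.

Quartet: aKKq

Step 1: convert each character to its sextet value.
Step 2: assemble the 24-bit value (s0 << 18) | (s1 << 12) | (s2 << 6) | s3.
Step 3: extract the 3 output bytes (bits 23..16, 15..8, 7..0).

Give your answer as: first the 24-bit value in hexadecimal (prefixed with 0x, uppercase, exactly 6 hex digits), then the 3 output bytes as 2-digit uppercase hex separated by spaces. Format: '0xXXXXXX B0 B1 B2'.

Answer: 0x68A2AA 68 A2 AA

Derivation:
Sextets: a=26, K=10, K=10, q=42
24-bit: (26<<18) | (10<<12) | (10<<6) | 42
      = 0x680000 | 0x00A000 | 0x000280 | 0x00002A
      = 0x68A2AA
Bytes: (v>>16)&0xFF=68, (v>>8)&0xFF=A2, v&0xFF=AA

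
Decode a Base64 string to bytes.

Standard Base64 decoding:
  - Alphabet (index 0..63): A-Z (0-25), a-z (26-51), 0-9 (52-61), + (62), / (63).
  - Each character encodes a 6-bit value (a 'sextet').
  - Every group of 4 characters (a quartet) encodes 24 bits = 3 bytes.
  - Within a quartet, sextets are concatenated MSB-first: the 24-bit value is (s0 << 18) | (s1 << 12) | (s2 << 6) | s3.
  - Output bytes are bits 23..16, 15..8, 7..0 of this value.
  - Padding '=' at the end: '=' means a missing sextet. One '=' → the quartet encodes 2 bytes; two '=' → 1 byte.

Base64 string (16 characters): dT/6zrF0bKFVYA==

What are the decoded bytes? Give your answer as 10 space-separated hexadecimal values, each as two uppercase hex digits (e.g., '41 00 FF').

After char 0 ('d'=29): chars_in_quartet=1 acc=0x1D bytes_emitted=0
After char 1 ('T'=19): chars_in_quartet=2 acc=0x753 bytes_emitted=0
After char 2 ('/'=63): chars_in_quartet=3 acc=0x1D4FF bytes_emitted=0
After char 3 ('6'=58): chars_in_quartet=4 acc=0x753FFA -> emit 75 3F FA, reset; bytes_emitted=3
After char 4 ('z'=51): chars_in_quartet=1 acc=0x33 bytes_emitted=3
After char 5 ('r'=43): chars_in_quartet=2 acc=0xCEB bytes_emitted=3
After char 6 ('F'=5): chars_in_quartet=3 acc=0x33AC5 bytes_emitted=3
After char 7 ('0'=52): chars_in_quartet=4 acc=0xCEB174 -> emit CE B1 74, reset; bytes_emitted=6
After char 8 ('b'=27): chars_in_quartet=1 acc=0x1B bytes_emitted=6
After char 9 ('K'=10): chars_in_quartet=2 acc=0x6CA bytes_emitted=6
After char 10 ('F'=5): chars_in_quartet=3 acc=0x1B285 bytes_emitted=6
After char 11 ('V'=21): chars_in_quartet=4 acc=0x6CA155 -> emit 6C A1 55, reset; bytes_emitted=9
After char 12 ('Y'=24): chars_in_quartet=1 acc=0x18 bytes_emitted=9
After char 13 ('A'=0): chars_in_quartet=2 acc=0x600 bytes_emitted=9
Padding '==': partial quartet acc=0x600 -> emit 60; bytes_emitted=10

Answer: 75 3F FA CE B1 74 6C A1 55 60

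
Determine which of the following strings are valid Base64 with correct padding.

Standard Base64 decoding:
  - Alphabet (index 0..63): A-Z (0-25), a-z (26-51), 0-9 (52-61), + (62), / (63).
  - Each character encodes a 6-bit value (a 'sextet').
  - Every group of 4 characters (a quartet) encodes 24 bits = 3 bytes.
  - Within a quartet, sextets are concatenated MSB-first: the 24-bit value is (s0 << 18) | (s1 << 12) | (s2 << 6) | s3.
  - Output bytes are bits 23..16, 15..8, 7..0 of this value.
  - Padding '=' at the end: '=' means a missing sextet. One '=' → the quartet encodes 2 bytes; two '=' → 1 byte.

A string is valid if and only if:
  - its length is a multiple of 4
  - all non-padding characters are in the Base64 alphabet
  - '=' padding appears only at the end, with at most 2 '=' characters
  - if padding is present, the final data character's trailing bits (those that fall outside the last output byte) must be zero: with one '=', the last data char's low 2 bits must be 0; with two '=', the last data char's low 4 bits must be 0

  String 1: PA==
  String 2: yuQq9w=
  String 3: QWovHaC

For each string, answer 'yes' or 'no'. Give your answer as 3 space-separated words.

Answer: yes no no

Derivation:
String 1: 'PA==' → valid
String 2: 'yuQq9w=' → invalid (len=7 not mult of 4)
String 3: 'QWovHaC' → invalid (len=7 not mult of 4)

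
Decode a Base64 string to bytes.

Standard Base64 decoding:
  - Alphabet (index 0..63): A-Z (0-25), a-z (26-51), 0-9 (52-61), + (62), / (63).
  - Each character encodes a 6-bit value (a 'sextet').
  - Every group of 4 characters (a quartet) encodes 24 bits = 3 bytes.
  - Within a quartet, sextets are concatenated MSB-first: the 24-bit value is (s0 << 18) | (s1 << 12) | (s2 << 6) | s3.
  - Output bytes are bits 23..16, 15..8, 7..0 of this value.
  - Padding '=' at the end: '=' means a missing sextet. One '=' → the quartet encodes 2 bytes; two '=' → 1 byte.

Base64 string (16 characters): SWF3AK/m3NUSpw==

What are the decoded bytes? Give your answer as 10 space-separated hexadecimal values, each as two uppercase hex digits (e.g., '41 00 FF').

Answer: 49 61 77 00 AF E6 DC D5 12 A7

Derivation:
After char 0 ('S'=18): chars_in_quartet=1 acc=0x12 bytes_emitted=0
After char 1 ('W'=22): chars_in_quartet=2 acc=0x496 bytes_emitted=0
After char 2 ('F'=5): chars_in_quartet=3 acc=0x12585 bytes_emitted=0
After char 3 ('3'=55): chars_in_quartet=4 acc=0x496177 -> emit 49 61 77, reset; bytes_emitted=3
After char 4 ('A'=0): chars_in_quartet=1 acc=0x0 bytes_emitted=3
After char 5 ('K'=10): chars_in_quartet=2 acc=0xA bytes_emitted=3
After char 6 ('/'=63): chars_in_quartet=3 acc=0x2BF bytes_emitted=3
After char 7 ('m'=38): chars_in_quartet=4 acc=0xAFE6 -> emit 00 AF E6, reset; bytes_emitted=6
After char 8 ('3'=55): chars_in_quartet=1 acc=0x37 bytes_emitted=6
After char 9 ('N'=13): chars_in_quartet=2 acc=0xDCD bytes_emitted=6
After char 10 ('U'=20): chars_in_quartet=3 acc=0x37354 bytes_emitted=6
After char 11 ('S'=18): chars_in_quartet=4 acc=0xDCD512 -> emit DC D5 12, reset; bytes_emitted=9
After char 12 ('p'=41): chars_in_quartet=1 acc=0x29 bytes_emitted=9
After char 13 ('w'=48): chars_in_quartet=2 acc=0xA70 bytes_emitted=9
Padding '==': partial quartet acc=0xA70 -> emit A7; bytes_emitted=10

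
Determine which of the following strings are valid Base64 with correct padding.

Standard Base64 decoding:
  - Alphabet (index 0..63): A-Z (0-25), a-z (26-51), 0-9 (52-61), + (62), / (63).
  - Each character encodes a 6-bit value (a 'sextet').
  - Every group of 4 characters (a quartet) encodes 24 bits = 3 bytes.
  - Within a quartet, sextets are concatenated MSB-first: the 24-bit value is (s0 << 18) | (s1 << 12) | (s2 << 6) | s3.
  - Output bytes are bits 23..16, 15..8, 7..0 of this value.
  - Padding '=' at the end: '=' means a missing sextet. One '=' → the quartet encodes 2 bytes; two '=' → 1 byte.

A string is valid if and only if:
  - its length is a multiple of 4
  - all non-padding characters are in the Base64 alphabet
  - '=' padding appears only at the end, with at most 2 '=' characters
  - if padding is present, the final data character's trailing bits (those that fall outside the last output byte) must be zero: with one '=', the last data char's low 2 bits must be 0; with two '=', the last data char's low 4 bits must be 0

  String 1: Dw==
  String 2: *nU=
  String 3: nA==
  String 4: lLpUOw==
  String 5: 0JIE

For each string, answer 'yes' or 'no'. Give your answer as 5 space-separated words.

Answer: yes no yes yes yes

Derivation:
String 1: 'Dw==' → valid
String 2: '*nU=' → invalid (bad char(s): ['*'])
String 3: 'nA==' → valid
String 4: 'lLpUOw==' → valid
String 5: '0JIE' → valid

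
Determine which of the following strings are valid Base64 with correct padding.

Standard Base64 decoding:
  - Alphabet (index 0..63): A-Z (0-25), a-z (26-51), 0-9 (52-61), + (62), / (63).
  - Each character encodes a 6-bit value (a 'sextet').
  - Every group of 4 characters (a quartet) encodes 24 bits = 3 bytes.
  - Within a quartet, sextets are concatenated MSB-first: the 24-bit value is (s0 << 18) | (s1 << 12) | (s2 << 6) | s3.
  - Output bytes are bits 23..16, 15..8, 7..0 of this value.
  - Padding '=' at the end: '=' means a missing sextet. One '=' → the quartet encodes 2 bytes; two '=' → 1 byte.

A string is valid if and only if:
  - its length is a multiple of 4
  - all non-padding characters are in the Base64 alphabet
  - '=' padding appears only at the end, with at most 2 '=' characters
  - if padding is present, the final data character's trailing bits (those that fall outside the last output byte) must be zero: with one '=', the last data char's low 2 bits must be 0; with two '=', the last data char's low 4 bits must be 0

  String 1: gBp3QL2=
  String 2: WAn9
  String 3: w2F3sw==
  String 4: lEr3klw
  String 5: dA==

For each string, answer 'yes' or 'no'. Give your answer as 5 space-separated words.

Answer: no yes yes no yes

Derivation:
String 1: 'gBp3QL2=' → invalid (bad trailing bits)
String 2: 'WAn9' → valid
String 3: 'w2F3sw==' → valid
String 4: 'lEr3klw' → invalid (len=7 not mult of 4)
String 5: 'dA==' → valid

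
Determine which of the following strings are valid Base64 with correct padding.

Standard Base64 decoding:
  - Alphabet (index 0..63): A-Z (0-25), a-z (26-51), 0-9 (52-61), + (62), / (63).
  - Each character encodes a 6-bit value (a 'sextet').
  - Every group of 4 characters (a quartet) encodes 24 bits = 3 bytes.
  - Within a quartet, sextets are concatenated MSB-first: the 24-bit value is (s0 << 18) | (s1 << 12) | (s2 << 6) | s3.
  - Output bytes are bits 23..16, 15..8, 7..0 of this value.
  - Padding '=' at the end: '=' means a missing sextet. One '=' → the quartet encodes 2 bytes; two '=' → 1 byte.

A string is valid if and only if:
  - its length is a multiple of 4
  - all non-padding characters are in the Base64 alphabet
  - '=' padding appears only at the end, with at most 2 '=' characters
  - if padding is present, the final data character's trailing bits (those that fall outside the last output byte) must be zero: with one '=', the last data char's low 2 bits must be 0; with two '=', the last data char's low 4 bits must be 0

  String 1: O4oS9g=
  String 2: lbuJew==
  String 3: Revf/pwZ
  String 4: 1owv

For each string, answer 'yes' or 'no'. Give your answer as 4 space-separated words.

String 1: 'O4oS9g=' → invalid (len=7 not mult of 4)
String 2: 'lbuJew==' → valid
String 3: 'Revf/pwZ' → valid
String 4: '1owv' → valid

Answer: no yes yes yes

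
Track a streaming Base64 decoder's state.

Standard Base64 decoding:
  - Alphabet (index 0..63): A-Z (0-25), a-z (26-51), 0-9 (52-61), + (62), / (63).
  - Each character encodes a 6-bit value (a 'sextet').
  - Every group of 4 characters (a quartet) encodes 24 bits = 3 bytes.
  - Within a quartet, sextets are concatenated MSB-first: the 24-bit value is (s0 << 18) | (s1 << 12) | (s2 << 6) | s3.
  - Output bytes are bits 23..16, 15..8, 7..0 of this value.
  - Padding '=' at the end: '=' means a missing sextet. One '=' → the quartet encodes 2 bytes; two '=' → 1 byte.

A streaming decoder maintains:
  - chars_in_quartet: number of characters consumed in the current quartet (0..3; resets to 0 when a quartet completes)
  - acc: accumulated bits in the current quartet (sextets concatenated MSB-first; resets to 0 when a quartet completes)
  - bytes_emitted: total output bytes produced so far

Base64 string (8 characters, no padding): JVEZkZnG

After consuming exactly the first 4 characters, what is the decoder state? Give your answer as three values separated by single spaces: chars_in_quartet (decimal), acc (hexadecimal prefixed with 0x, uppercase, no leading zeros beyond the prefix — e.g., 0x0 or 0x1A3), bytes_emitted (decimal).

Answer: 0 0x0 3

Derivation:
After char 0 ('J'=9): chars_in_quartet=1 acc=0x9 bytes_emitted=0
After char 1 ('V'=21): chars_in_quartet=2 acc=0x255 bytes_emitted=0
After char 2 ('E'=4): chars_in_quartet=3 acc=0x9544 bytes_emitted=0
After char 3 ('Z'=25): chars_in_quartet=4 acc=0x255119 -> emit 25 51 19, reset; bytes_emitted=3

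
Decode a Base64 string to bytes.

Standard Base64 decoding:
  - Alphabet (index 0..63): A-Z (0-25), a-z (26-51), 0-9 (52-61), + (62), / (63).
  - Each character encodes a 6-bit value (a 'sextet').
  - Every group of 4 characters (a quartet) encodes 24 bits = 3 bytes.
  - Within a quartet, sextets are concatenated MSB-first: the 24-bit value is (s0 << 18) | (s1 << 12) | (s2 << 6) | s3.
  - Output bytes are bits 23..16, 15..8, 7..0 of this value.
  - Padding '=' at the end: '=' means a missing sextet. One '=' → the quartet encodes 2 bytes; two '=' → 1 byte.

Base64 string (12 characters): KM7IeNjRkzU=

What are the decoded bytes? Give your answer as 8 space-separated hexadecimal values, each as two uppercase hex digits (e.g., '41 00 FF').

Answer: 28 CE C8 78 D8 D1 93 35

Derivation:
After char 0 ('K'=10): chars_in_quartet=1 acc=0xA bytes_emitted=0
After char 1 ('M'=12): chars_in_quartet=2 acc=0x28C bytes_emitted=0
After char 2 ('7'=59): chars_in_quartet=3 acc=0xA33B bytes_emitted=0
After char 3 ('I'=8): chars_in_quartet=4 acc=0x28CEC8 -> emit 28 CE C8, reset; bytes_emitted=3
After char 4 ('e'=30): chars_in_quartet=1 acc=0x1E bytes_emitted=3
After char 5 ('N'=13): chars_in_quartet=2 acc=0x78D bytes_emitted=3
After char 6 ('j'=35): chars_in_quartet=3 acc=0x1E363 bytes_emitted=3
After char 7 ('R'=17): chars_in_quartet=4 acc=0x78D8D1 -> emit 78 D8 D1, reset; bytes_emitted=6
After char 8 ('k'=36): chars_in_quartet=1 acc=0x24 bytes_emitted=6
After char 9 ('z'=51): chars_in_quartet=2 acc=0x933 bytes_emitted=6
After char 10 ('U'=20): chars_in_quartet=3 acc=0x24CD4 bytes_emitted=6
Padding '=': partial quartet acc=0x24CD4 -> emit 93 35; bytes_emitted=8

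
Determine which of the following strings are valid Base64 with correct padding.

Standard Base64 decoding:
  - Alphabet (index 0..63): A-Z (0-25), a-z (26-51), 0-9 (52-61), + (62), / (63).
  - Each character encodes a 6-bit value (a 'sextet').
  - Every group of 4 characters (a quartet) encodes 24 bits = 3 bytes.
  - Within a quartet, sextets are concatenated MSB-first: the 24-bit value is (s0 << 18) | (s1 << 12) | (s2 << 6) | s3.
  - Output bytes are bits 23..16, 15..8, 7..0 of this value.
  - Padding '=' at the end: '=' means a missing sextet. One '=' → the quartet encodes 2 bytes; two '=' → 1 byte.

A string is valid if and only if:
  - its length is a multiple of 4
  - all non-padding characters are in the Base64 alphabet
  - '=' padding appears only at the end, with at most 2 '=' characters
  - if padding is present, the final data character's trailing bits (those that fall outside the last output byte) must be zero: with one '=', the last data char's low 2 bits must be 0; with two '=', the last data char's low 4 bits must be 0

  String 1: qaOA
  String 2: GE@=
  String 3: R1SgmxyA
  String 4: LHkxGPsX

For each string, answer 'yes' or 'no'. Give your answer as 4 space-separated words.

String 1: 'qaOA' → valid
String 2: 'GE@=' → invalid (bad char(s): ['@'])
String 3: 'R1SgmxyA' → valid
String 4: 'LHkxGPsX' → valid

Answer: yes no yes yes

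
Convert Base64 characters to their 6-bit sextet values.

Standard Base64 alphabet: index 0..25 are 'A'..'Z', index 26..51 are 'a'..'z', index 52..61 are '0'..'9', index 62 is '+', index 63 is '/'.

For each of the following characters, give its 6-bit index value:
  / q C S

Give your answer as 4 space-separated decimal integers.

Answer: 63 42 2 18

Derivation:
'/': index 63
'q': a..z range, 26 + ord('q') − ord('a') = 42
'C': A..Z range, ord('C') − ord('A') = 2
'S': A..Z range, ord('S') − ord('A') = 18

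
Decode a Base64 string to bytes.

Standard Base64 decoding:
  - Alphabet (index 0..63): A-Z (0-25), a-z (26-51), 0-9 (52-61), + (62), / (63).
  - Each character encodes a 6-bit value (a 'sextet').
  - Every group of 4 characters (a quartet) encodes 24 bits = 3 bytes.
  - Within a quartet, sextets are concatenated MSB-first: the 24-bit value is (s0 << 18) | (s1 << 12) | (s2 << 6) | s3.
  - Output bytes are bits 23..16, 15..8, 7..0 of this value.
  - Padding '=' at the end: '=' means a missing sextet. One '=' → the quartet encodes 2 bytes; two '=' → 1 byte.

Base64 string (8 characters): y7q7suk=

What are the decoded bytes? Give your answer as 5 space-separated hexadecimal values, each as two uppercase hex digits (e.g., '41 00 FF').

After char 0 ('y'=50): chars_in_quartet=1 acc=0x32 bytes_emitted=0
After char 1 ('7'=59): chars_in_quartet=2 acc=0xCBB bytes_emitted=0
After char 2 ('q'=42): chars_in_quartet=3 acc=0x32EEA bytes_emitted=0
After char 3 ('7'=59): chars_in_quartet=4 acc=0xCBBABB -> emit CB BA BB, reset; bytes_emitted=3
After char 4 ('s'=44): chars_in_quartet=1 acc=0x2C bytes_emitted=3
After char 5 ('u'=46): chars_in_quartet=2 acc=0xB2E bytes_emitted=3
After char 6 ('k'=36): chars_in_quartet=3 acc=0x2CBA4 bytes_emitted=3
Padding '=': partial quartet acc=0x2CBA4 -> emit B2 E9; bytes_emitted=5

Answer: CB BA BB B2 E9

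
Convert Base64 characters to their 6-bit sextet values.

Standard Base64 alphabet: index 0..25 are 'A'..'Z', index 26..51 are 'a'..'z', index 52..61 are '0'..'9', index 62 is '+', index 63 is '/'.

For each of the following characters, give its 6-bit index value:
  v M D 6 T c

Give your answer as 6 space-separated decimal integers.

Answer: 47 12 3 58 19 28

Derivation:
'v': a..z range, 26 + ord('v') − ord('a') = 47
'M': A..Z range, ord('M') − ord('A') = 12
'D': A..Z range, ord('D') − ord('A') = 3
'6': 0..9 range, 52 + ord('6') − ord('0') = 58
'T': A..Z range, ord('T') − ord('A') = 19
'c': a..z range, 26 + ord('c') − ord('a') = 28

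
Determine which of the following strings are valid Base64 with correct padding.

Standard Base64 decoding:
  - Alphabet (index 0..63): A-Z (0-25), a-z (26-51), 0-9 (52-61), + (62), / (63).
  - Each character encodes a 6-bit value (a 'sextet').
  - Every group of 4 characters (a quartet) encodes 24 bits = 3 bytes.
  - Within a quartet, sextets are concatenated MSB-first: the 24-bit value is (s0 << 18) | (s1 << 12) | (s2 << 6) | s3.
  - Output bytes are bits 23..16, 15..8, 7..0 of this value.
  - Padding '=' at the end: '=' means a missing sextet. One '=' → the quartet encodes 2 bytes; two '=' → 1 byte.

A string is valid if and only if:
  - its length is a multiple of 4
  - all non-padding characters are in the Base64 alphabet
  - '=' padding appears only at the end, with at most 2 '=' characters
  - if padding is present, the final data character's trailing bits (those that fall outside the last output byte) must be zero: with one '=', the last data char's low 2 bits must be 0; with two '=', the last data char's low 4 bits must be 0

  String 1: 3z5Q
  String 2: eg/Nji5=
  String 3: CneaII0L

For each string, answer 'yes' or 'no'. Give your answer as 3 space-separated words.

Answer: yes no yes

Derivation:
String 1: '3z5Q' → valid
String 2: 'eg/Nji5=' → invalid (bad trailing bits)
String 3: 'CneaII0L' → valid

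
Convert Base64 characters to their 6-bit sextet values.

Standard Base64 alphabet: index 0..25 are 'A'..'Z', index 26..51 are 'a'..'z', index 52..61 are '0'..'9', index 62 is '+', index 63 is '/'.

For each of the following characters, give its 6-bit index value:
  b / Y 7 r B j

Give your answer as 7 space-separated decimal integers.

'b': a..z range, 26 + ord('b') − ord('a') = 27
'/': index 63
'Y': A..Z range, ord('Y') − ord('A') = 24
'7': 0..9 range, 52 + ord('7') − ord('0') = 59
'r': a..z range, 26 + ord('r') − ord('a') = 43
'B': A..Z range, ord('B') − ord('A') = 1
'j': a..z range, 26 + ord('j') − ord('a') = 35

Answer: 27 63 24 59 43 1 35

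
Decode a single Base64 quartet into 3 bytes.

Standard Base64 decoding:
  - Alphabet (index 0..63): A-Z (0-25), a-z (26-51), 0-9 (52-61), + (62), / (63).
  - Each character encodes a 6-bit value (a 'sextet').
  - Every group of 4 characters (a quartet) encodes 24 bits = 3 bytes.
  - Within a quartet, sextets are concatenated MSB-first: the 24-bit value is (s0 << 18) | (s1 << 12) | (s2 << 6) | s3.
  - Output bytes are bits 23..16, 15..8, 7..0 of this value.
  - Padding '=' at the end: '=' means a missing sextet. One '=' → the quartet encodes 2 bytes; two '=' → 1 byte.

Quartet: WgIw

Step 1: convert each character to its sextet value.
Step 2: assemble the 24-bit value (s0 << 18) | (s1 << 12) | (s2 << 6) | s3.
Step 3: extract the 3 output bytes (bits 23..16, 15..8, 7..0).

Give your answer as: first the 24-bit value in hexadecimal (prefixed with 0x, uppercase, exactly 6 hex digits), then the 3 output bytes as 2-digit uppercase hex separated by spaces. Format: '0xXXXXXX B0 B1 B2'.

Answer: 0x5A0230 5A 02 30

Derivation:
Sextets: W=22, g=32, I=8, w=48
24-bit: (22<<18) | (32<<12) | (8<<6) | 48
      = 0x580000 | 0x020000 | 0x000200 | 0x000030
      = 0x5A0230
Bytes: (v>>16)&0xFF=5A, (v>>8)&0xFF=02, v&0xFF=30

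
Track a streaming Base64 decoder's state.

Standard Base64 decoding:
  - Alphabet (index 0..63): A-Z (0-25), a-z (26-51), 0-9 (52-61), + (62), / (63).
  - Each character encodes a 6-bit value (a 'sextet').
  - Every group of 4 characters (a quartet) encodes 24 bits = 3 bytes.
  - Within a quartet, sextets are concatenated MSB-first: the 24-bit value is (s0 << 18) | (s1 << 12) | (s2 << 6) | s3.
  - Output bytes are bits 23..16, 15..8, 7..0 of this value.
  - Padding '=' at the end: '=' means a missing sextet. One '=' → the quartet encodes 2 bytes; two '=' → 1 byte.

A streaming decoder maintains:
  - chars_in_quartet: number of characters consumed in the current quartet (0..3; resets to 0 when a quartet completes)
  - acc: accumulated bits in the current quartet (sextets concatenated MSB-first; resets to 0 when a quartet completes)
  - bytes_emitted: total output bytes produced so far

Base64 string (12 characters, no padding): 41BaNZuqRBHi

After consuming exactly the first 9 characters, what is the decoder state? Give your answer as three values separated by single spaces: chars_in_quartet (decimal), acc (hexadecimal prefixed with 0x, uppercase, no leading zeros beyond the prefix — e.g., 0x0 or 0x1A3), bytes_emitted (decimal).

After char 0 ('4'=56): chars_in_quartet=1 acc=0x38 bytes_emitted=0
After char 1 ('1'=53): chars_in_quartet=2 acc=0xE35 bytes_emitted=0
After char 2 ('B'=1): chars_in_quartet=3 acc=0x38D41 bytes_emitted=0
After char 3 ('a'=26): chars_in_quartet=4 acc=0xE3505A -> emit E3 50 5A, reset; bytes_emitted=3
After char 4 ('N'=13): chars_in_quartet=1 acc=0xD bytes_emitted=3
After char 5 ('Z'=25): chars_in_quartet=2 acc=0x359 bytes_emitted=3
After char 6 ('u'=46): chars_in_quartet=3 acc=0xD66E bytes_emitted=3
After char 7 ('q'=42): chars_in_quartet=4 acc=0x359BAA -> emit 35 9B AA, reset; bytes_emitted=6
After char 8 ('R'=17): chars_in_quartet=1 acc=0x11 bytes_emitted=6

Answer: 1 0x11 6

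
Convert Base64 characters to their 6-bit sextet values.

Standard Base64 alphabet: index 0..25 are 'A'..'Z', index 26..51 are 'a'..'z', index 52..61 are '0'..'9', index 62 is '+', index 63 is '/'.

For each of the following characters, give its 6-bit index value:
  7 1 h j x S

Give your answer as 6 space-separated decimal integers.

'7': 0..9 range, 52 + ord('7') − ord('0') = 59
'1': 0..9 range, 52 + ord('1') − ord('0') = 53
'h': a..z range, 26 + ord('h') − ord('a') = 33
'j': a..z range, 26 + ord('j') − ord('a') = 35
'x': a..z range, 26 + ord('x') − ord('a') = 49
'S': A..Z range, ord('S') − ord('A') = 18

Answer: 59 53 33 35 49 18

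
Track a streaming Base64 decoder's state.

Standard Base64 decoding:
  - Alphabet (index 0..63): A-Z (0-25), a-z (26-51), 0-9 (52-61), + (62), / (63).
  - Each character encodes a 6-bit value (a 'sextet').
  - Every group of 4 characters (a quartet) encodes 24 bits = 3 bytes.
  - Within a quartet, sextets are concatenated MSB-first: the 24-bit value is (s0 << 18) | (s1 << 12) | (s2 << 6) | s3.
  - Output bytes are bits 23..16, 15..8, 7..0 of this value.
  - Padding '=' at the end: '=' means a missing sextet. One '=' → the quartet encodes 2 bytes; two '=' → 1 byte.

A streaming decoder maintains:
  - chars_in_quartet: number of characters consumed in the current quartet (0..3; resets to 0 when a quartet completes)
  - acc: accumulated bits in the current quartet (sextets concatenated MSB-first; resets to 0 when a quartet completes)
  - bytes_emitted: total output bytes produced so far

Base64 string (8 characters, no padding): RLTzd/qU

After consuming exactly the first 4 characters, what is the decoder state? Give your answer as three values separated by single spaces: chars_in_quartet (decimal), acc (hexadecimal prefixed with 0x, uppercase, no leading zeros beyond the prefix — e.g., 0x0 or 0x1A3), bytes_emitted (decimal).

After char 0 ('R'=17): chars_in_quartet=1 acc=0x11 bytes_emitted=0
After char 1 ('L'=11): chars_in_quartet=2 acc=0x44B bytes_emitted=0
After char 2 ('T'=19): chars_in_quartet=3 acc=0x112D3 bytes_emitted=0
After char 3 ('z'=51): chars_in_quartet=4 acc=0x44B4F3 -> emit 44 B4 F3, reset; bytes_emitted=3

Answer: 0 0x0 3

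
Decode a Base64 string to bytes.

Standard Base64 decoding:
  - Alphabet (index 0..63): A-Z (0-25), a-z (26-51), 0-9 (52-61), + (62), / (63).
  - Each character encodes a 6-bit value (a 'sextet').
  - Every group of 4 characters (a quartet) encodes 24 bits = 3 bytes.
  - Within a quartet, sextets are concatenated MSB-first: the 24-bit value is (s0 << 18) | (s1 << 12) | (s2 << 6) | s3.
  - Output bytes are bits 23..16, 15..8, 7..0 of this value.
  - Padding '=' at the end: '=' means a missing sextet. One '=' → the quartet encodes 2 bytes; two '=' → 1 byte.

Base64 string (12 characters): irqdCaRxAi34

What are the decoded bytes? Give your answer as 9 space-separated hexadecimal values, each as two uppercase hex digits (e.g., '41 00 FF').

After char 0 ('i'=34): chars_in_quartet=1 acc=0x22 bytes_emitted=0
After char 1 ('r'=43): chars_in_quartet=2 acc=0x8AB bytes_emitted=0
After char 2 ('q'=42): chars_in_quartet=3 acc=0x22AEA bytes_emitted=0
After char 3 ('d'=29): chars_in_quartet=4 acc=0x8ABA9D -> emit 8A BA 9D, reset; bytes_emitted=3
After char 4 ('C'=2): chars_in_quartet=1 acc=0x2 bytes_emitted=3
After char 5 ('a'=26): chars_in_quartet=2 acc=0x9A bytes_emitted=3
After char 6 ('R'=17): chars_in_quartet=3 acc=0x2691 bytes_emitted=3
After char 7 ('x'=49): chars_in_quartet=4 acc=0x9A471 -> emit 09 A4 71, reset; bytes_emitted=6
After char 8 ('A'=0): chars_in_quartet=1 acc=0x0 bytes_emitted=6
After char 9 ('i'=34): chars_in_quartet=2 acc=0x22 bytes_emitted=6
After char 10 ('3'=55): chars_in_quartet=3 acc=0x8B7 bytes_emitted=6
After char 11 ('4'=56): chars_in_quartet=4 acc=0x22DF8 -> emit 02 2D F8, reset; bytes_emitted=9

Answer: 8A BA 9D 09 A4 71 02 2D F8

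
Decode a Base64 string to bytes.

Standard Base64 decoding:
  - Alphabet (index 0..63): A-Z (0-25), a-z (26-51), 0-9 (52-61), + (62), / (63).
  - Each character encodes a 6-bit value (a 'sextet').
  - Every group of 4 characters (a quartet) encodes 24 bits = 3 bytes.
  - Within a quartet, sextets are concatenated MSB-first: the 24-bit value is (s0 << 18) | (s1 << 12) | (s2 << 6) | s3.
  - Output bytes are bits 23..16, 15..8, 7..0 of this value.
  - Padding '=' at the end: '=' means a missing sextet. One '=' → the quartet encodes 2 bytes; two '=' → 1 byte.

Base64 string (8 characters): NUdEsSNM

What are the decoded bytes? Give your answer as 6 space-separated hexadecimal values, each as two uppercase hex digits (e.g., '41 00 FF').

Answer: 35 47 44 B1 23 4C

Derivation:
After char 0 ('N'=13): chars_in_quartet=1 acc=0xD bytes_emitted=0
After char 1 ('U'=20): chars_in_quartet=2 acc=0x354 bytes_emitted=0
After char 2 ('d'=29): chars_in_quartet=3 acc=0xD51D bytes_emitted=0
After char 3 ('E'=4): chars_in_quartet=4 acc=0x354744 -> emit 35 47 44, reset; bytes_emitted=3
After char 4 ('s'=44): chars_in_quartet=1 acc=0x2C bytes_emitted=3
After char 5 ('S'=18): chars_in_quartet=2 acc=0xB12 bytes_emitted=3
After char 6 ('N'=13): chars_in_quartet=3 acc=0x2C48D bytes_emitted=3
After char 7 ('M'=12): chars_in_quartet=4 acc=0xB1234C -> emit B1 23 4C, reset; bytes_emitted=6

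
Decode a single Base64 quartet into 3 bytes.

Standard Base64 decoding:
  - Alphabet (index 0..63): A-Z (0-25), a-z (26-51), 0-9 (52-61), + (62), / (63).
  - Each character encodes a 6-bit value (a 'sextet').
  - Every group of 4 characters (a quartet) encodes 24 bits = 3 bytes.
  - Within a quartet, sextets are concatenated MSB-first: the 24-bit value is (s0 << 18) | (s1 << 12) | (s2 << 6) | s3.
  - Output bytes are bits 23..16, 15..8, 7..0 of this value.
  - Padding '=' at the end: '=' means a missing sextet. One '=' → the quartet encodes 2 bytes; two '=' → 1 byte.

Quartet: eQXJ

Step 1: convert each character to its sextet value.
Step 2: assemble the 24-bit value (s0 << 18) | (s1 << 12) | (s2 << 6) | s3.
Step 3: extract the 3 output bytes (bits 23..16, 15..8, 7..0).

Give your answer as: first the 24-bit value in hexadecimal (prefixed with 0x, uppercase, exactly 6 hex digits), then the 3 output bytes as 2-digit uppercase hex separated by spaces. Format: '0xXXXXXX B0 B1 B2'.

Answer: 0x7905C9 79 05 C9

Derivation:
Sextets: e=30, Q=16, X=23, J=9
24-bit: (30<<18) | (16<<12) | (23<<6) | 9
      = 0x780000 | 0x010000 | 0x0005C0 | 0x000009
      = 0x7905C9
Bytes: (v>>16)&0xFF=79, (v>>8)&0xFF=05, v&0xFF=C9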